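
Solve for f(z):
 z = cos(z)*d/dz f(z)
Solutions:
 f(z) = C1 + Integral(z/cos(z), z)


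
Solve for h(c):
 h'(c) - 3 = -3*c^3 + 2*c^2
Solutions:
 h(c) = C1 - 3*c^4/4 + 2*c^3/3 + 3*c


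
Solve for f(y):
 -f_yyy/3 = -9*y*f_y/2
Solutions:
 f(y) = C1 + Integral(C2*airyai(3*2^(2/3)*y/2) + C3*airybi(3*2^(2/3)*y/2), y)


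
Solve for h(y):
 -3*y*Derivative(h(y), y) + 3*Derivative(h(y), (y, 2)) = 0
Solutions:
 h(y) = C1 + C2*erfi(sqrt(2)*y/2)


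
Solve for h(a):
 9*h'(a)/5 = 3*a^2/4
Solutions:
 h(a) = C1 + 5*a^3/36


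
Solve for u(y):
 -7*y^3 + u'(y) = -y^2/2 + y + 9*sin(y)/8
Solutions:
 u(y) = C1 + 7*y^4/4 - y^3/6 + y^2/2 - 9*cos(y)/8


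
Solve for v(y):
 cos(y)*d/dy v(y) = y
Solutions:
 v(y) = C1 + Integral(y/cos(y), y)


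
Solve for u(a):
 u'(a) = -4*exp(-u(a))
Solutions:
 u(a) = log(C1 - 4*a)


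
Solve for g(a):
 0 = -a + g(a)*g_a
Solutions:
 g(a) = -sqrt(C1 + a^2)
 g(a) = sqrt(C1 + a^2)


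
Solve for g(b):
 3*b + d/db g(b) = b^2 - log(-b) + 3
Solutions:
 g(b) = C1 + b^3/3 - 3*b^2/2 - b*log(-b) + 4*b


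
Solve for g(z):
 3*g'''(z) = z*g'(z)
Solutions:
 g(z) = C1 + Integral(C2*airyai(3^(2/3)*z/3) + C3*airybi(3^(2/3)*z/3), z)


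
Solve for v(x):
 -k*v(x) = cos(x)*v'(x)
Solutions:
 v(x) = C1*exp(k*(log(sin(x) - 1) - log(sin(x) + 1))/2)


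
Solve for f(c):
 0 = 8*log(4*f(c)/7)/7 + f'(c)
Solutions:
 7*Integral(1/(log(_y) - log(7) + 2*log(2)), (_y, f(c)))/8 = C1 - c


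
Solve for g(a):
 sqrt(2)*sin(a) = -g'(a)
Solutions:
 g(a) = C1 + sqrt(2)*cos(a)


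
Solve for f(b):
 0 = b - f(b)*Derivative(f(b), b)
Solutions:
 f(b) = -sqrt(C1 + b^2)
 f(b) = sqrt(C1 + b^2)


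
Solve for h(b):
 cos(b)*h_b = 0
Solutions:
 h(b) = C1


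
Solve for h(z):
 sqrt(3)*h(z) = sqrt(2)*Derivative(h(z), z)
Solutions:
 h(z) = C1*exp(sqrt(6)*z/2)


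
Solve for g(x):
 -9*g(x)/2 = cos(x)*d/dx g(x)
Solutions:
 g(x) = C1*(sin(x) - 1)^(1/4)*(sin(x)^2 - 2*sin(x) + 1)/((sin(x) + 1)^(1/4)*(sin(x)^2 + 2*sin(x) + 1))


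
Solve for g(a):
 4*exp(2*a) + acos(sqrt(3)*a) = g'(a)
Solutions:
 g(a) = C1 + a*acos(sqrt(3)*a) - sqrt(3)*sqrt(1 - 3*a^2)/3 + 2*exp(2*a)


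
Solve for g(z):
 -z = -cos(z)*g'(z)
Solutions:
 g(z) = C1 + Integral(z/cos(z), z)


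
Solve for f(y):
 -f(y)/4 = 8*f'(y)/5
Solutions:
 f(y) = C1*exp(-5*y/32)


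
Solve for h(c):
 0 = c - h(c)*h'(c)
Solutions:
 h(c) = -sqrt(C1 + c^2)
 h(c) = sqrt(C1 + c^2)


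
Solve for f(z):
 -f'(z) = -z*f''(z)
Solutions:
 f(z) = C1 + C2*z^2


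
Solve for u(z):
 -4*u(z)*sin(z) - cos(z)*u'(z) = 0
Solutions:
 u(z) = C1*cos(z)^4


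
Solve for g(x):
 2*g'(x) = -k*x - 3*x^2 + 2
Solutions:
 g(x) = C1 - k*x^2/4 - x^3/2 + x


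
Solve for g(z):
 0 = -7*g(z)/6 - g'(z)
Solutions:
 g(z) = C1*exp(-7*z/6)


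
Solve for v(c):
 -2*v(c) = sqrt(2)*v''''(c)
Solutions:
 v(c) = (C1*sin(2^(5/8)*c/2) + C2*cos(2^(5/8)*c/2))*exp(-2^(5/8)*c/2) + (C3*sin(2^(5/8)*c/2) + C4*cos(2^(5/8)*c/2))*exp(2^(5/8)*c/2)


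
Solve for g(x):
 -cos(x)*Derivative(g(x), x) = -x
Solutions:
 g(x) = C1 + Integral(x/cos(x), x)


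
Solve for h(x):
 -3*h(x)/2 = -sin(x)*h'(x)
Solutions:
 h(x) = C1*(cos(x) - 1)^(3/4)/(cos(x) + 1)^(3/4)


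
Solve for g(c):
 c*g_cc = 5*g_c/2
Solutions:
 g(c) = C1 + C2*c^(7/2)


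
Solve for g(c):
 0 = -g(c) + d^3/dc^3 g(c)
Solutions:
 g(c) = C3*exp(c) + (C1*sin(sqrt(3)*c/2) + C2*cos(sqrt(3)*c/2))*exp(-c/2)


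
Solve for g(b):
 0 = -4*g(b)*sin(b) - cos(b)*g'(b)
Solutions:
 g(b) = C1*cos(b)^4


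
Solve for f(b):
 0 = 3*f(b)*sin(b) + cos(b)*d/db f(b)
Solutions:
 f(b) = C1*cos(b)^3


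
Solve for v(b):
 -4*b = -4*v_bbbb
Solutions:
 v(b) = C1 + C2*b + C3*b^2 + C4*b^3 + b^5/120


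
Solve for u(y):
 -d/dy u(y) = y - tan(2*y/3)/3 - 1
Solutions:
 u(y) = C1 - y^2/2 + y - log(cos(2*y/3))/2


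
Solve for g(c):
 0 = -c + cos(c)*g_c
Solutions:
 g(c) = C1 + Integral(c/cos(c), c)


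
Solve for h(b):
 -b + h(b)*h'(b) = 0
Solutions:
 h(b) = -sqrt(C1 + b^2)
 h(b) = sqrt(C1 + b^2)


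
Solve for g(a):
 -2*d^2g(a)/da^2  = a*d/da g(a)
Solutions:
 g(a) = C1 + C2*erf(a/2)


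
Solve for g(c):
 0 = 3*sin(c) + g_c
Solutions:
 g(c) = C1 + 3*cos(c)


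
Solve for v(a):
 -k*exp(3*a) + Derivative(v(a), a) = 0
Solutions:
 v(a) = C1 + k*exp(3*a)/3


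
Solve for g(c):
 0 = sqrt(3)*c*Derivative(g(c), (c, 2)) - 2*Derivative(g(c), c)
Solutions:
 g(c) = C1 + C2*c^(1 + 2*sqrt(3)/3)


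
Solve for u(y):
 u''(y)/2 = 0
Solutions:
 u(y) = C1 + C2*y


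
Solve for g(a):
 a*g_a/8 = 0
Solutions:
 g(a) = C1


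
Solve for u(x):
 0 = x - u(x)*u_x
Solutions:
 u(x) = -sqrt(C1 + x^2)
 u(x) = sqrt(C1 + x^2)


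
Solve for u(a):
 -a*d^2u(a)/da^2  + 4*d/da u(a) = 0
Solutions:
 u(a) = C1 + C2*a^5


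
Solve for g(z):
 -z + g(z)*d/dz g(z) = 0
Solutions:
 g(z) = -sqrt(C1 + z^2)
 g(z) = sqrt(C1 + z^2)


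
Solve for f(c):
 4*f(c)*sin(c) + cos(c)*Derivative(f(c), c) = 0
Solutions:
 f(c) = C1*cos(c)^4


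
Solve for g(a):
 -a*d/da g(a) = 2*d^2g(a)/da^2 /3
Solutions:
 g(a) = C1 + C2*erf(sqrt(3)*a/2)


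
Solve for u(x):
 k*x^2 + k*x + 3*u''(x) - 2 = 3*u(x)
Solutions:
 u(x) = C1*exp(-x) + C2*exp(x) + k*x^2/3 + k*x/3 + 2*k/3 - 2/3


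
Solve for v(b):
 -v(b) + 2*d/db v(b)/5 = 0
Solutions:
 v(b) = C1*exp(5*b/2)


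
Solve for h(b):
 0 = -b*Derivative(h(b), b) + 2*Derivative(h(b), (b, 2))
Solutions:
 h(b) = C1 + C2*erfi(b/2)


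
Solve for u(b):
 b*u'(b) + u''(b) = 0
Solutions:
 u(b) = C1 + C2*erf(sqrt(2)*b/2)


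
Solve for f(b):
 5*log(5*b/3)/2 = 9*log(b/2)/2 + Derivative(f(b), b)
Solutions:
 f(b) = C1 - 2*b*log(b) + 2*b + b*log(400*sqrt(30)/27)


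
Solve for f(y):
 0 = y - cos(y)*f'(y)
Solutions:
 f(y) = C1 + Integral(y/cos(y), y)


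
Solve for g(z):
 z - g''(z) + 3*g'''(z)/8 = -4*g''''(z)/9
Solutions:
 g(z) = C1 + C2*z + C3*exp(3*z*(-9 + sqrt(1105))/64) + C4*exp(-3*z*(9 + sqrt(1105))/64) + z^3/6 + 3*z^2/16


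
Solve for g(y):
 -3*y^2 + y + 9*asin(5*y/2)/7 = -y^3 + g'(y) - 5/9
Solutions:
 g(y) = C1 + y^4/4 - y^3 + y^2/2 + 9*y*asin(5*y/2)/7 + 5*y/9 + 9*sqrt(4 - 25*y^2)/35


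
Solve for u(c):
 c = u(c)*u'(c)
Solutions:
 u(c) = -sqrt(C1 + c^2)
 u(c) = sqrt(C1 + c^2)


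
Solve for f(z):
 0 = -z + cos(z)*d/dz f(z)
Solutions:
 f(z) = C1 + Integral(z/cos(z), z)


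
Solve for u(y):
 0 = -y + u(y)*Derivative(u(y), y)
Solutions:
 u(y) = -sqrt(C1 + y^2)
 u(y) = sqrt(C1 + y^2)


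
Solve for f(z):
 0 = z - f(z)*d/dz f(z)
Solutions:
 f(z) = -sqrt(C1 + z^2)
 f(z) = sqrt(C1 + z^2)


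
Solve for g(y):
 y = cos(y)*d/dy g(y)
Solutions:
 g(y) = C1 + Integral(y/cos(y), y)


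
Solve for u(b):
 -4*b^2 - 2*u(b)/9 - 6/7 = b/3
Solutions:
 u(b) = -18*b^2 - 3*b/2 - 27/7


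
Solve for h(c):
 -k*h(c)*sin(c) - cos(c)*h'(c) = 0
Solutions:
 h(c) = C1*exp(k*log(cos(c)))


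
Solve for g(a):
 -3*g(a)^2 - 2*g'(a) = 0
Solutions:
 g(a) = 2/(C1 + 3*a)


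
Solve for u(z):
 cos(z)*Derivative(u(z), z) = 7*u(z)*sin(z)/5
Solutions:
 u(z) = C1/cos(z)^(7/5)


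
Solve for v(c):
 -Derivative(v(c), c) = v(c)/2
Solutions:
 v(c) = C1*exp(-c/2)


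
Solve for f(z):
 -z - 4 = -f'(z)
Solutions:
 f(z) = C1 + z^2/2 + 4*z


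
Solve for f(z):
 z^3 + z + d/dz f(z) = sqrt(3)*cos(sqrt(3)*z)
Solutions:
 f(z) = C1 - z^4/4 - z^2/2 + sin(sqrt(3)*z)


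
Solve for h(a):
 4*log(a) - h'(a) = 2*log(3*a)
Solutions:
 h(a) = C1 + 2*a*log(a) - a*log(9) - 2*a


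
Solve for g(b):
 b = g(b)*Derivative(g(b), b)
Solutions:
 g(b) = -sqrt(C1 + b^2)
 g(b) = sqrt(C1 + b^2)


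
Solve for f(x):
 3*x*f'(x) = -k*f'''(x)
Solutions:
 f(x) = C1 + Integral(C2*airyai(3^(1/3)*x*(-1/k)^(1/3)) + C3*airybi(3^(1/3)*x*(-1/k)^(1/3)), x)


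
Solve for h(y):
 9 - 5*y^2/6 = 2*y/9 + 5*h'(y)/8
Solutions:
 h(y) = C1 - 4*y^3/9 - 8*y^2/45 + 72*y/5


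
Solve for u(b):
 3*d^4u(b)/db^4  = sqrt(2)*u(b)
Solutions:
 u(b) = C1*exp(-2^(1/8)*3^(3/4)*b/3) + C2*exp(2^(1/8)*3^(3/4)*b/3) + C3*sin(2^(1/8)*3^(3/4)*b/3) + C4*cos(2^(1/8)*3^(3/4)*b/3)


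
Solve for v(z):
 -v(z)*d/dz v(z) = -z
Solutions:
 v(z) = -sqrt(C1 + z^2)
 v(z) = sqrt(C1 + z^2)


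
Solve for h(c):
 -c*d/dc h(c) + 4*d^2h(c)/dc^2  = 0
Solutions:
 h(c) = C1 + C2*erfi(sqrt(2)*c/4)


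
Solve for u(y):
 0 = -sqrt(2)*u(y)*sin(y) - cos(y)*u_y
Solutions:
 u(y) = C1*cos(y)^(sqrt(2))


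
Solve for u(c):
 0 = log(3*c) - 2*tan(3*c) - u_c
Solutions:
 u(c) = C1 + c*log(c) - c + c*log(3) + 2*log(cos(3*c))/3


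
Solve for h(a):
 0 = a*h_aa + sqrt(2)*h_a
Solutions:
 h(a) = C1 + C2*a^(1 - sqrt(2))


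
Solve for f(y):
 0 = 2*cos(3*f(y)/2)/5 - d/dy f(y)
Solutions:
 -2*y/5 - log(sin(3*f(y)/2) - 1)/3 + log(sin(3*f(y)/2) + 1)/3 = C1


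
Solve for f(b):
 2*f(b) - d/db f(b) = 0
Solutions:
 f(b) = C1*exp(2*b)


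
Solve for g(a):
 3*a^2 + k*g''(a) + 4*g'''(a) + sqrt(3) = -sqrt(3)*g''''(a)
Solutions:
 g(a) = C1 + C2*a + C3*exp(sqrt(3)*a*(sqrt(-sqrt(3)*k + 4) - 2)/3) + C4*exp(-sqrt(3)*a*(sqrt(-sqrt(3)*k + 4) + 2)/3) - a^4/(4*k) + 4*a^3/k^2 + a^2*(-sqrt(3)/2 + 3*sqrt(3)/k - 48/k^2)/k


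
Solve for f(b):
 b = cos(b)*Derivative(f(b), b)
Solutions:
 f(b) = C1 + Integral(b/cos(b), b)


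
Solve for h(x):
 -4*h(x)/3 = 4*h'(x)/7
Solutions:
 h(x) = C1*exp(-7*x/3)


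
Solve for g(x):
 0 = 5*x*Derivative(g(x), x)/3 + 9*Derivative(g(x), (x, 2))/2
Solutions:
 g(x) = C1 + C2*erf(sqrt(15)*x/9)


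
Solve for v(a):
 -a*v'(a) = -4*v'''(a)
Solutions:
 v(a) = C1 + Integral(C2*airyai(2^(1/3)*a/2) + C3*airybi(2^(1/3)*a/2), a)


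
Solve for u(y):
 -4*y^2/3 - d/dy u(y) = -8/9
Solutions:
 u(y) = C1 - 4*y^3/9 + 8*y/9


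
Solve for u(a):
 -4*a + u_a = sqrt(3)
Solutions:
 u(a) = C1 + 2*a^2 + sqrt(3)*a


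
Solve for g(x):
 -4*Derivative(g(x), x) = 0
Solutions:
 g(x) = C1


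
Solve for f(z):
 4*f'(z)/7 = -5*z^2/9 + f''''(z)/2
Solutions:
 f(z) = C1 + C4*exp(2*7^(2/3)*z/7) - 35*z^3/108 + (C2*sin(sqrt(3)*7^(2/3)*z/7) + C3*cos(sqrt(3)*7^(2/3)*z/7))*exp(-7^(2/3)*z/7)


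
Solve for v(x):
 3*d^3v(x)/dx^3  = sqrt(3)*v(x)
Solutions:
 v(x) = C3*exp(3^(5/6)*x/3) + (C1*sin(3^(1/3)*x/2) + C2*cos(3^(1/3)*x/2))*exp(-3^(5/6)*x/6)


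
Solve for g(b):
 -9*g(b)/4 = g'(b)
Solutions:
 g(b) = C1*exp(-9*b/4)


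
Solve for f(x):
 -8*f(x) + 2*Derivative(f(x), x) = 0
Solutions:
 f(x) = C1*exp(4*x)


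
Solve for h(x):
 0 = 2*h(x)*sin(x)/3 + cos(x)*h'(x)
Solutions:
 h(x) = C1*cos(x)^(2/3)


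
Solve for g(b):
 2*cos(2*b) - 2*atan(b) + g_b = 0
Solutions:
 g(b) = C1 + 2*b*atan(b) - log(b^2 + 1) - sin(2*b)


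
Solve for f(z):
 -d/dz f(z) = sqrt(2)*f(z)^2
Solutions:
 f(z) = 1/(C1 + sqrt(2)*z)


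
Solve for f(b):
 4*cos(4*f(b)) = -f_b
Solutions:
 f(b) = -asin((C1 + exp(32*b))/(C1 - exp(32*b)))/4 + pi/4
 f(b) = asin((C1 + exp(32*b))/(C1 - exp(32*b)))/4


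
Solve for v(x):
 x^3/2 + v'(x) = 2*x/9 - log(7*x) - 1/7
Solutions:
 v(x) = C1 - x^4/8 + x^2/9 - x*log(x) - x*log(7) + 6*x/7


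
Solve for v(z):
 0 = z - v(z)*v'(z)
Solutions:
 v(z) = -sqrt(C1 + z^2)
 v(z) = sqrt(C1 + z^2)


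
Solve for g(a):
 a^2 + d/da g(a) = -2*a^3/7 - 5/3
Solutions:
 g(a) = C1 - a^4/14 - a^3/3 - 5*a/3


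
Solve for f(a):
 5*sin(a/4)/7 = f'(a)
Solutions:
 f(a) = C1 - 20*cos(a/4)/7


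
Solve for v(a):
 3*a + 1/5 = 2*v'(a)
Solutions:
 v(a) = C1 + 3*a^2/4 + a/10


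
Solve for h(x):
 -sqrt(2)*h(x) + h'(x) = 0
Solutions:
 h(x) = C1*exp(sqrt(2)*x)


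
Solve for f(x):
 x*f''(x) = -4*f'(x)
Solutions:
 f(x) = C1 + C2/x^3


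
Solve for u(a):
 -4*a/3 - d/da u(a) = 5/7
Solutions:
 u(a) = C1 - 2*a^2/3 - 5*a/7


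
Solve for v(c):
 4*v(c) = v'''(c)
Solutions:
 v(c) = C3*exp(2^(2/3)*c) + (C1*sin(2^(2/3)*sqrt(3)*c/2) + C2*cos(2^(2/3)*sqrt(3)*c/2))*exp(-2^(2/3)*c/2)


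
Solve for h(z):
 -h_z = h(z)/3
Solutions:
 h(z) = C1*exp(-z/3)


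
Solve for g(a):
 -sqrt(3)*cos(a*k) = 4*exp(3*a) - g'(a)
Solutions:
 g(a) = C1 + 4*exp(3*a)/3 + sqrt(3)*sin(a*k)/k


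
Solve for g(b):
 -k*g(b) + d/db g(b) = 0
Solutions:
 g(b) = C1*exp(b*k)


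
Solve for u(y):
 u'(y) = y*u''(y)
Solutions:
 u(y) = C1 + C2*y^2


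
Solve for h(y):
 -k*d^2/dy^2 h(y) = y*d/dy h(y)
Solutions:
 h(y) = C1 + C2*sqrt(k)*erf(sqrt(2)*y*sqrt(1/k)/2)


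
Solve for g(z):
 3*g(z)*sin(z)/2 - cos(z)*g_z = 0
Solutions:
 g(z) = C1/cos(z)^(3/2)


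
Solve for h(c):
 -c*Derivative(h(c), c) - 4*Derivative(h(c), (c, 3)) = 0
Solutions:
 h(c) = C1 + Integral(C2*airyai(-2^(1/3)*c/2) + C3*airybi(-2^(1/3)*c/2), c)


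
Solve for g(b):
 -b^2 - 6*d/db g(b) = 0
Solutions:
 g(b) = C1 - b^3/18


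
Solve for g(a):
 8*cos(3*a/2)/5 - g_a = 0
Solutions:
 g(a) = C1 + 16*sin(3*a/2)/15


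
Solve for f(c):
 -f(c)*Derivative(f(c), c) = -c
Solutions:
 f(c) = -sqrt(C1 + c^2)
 f(c) = sqrt(C1 + c^2)


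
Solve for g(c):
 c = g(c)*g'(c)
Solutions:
 g(c) = -sqrt(C1 + c^2)
 g(c) = sqrt(C1 + c^2)


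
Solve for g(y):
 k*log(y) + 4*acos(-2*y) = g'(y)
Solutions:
 g(y) = C1 + k*y*(log(y) - 1) + 4*y*acos(-2*y) + 2*sqrt(1 - 4*y^2)


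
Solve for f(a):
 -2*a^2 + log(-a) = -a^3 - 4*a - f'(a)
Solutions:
 f(a) = C1 - a^4/4 + 2*a^3/3 - 2*a^2 - a*log(-a) + a


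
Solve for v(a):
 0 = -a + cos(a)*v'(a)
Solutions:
 v(a) = C1 + Integral(a/cos(a), a)


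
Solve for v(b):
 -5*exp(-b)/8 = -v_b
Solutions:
 v(b) = C1 - 5*exp(-b)/8


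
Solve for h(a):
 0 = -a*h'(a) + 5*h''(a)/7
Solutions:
 h(a) = C1 + C2*erfi(sqrt(70)*a/10)


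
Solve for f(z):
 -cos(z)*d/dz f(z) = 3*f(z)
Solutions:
 f(z) = C1*(sin(z) - 1)^(3/2)/(sin(z) + 1)^(3/2)


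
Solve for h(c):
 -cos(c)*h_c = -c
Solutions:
 h(c) = C1 + Integral(c/cos(c), c)


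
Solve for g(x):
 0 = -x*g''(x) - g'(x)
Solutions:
 g(x) = C1 + C2*log(x)


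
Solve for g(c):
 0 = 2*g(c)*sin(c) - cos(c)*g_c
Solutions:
 g(c) = C1/cos(c)^2


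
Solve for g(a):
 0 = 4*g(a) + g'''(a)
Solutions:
 g(a) = C3*exp(-2^(2/3)*a) + (C1*sin(2^(2/3)*sqrt(3)*a/2) + C2*cos(2^(2/3)*sqrt(3)*a/2))*exp(2^(2/3)*a/2)


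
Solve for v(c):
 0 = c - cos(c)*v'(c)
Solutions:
 v(c) = C1 + Integral(c/cos(c), c)


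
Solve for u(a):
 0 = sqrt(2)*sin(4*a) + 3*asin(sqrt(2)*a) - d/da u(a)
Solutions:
 u(a) = C1 + 3*a*asin(sqrt(2)*a) + 3*sqrt(2)*sqrt(1 - 2*a^2)/2 - sqrt(2)*cos(4*a)/4


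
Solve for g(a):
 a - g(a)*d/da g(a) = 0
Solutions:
 g(a) = -sqrt(C1 + a^2)
 g(a) = sqrt(C1 + a^2)


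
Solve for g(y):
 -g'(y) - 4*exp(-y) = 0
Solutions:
 g(y) = C1 + 4*exp(-y)


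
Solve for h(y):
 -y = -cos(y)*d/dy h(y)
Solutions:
 h(y) = C1 + Integral(y/cos(y), y)


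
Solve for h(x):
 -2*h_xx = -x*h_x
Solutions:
 h(x) = C1 + C2*erfi(x/2)


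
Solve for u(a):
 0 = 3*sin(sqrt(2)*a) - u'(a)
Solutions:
 u(a) = C1 - 3*sqrt(2)*cos(sqrt(2)*a)/2


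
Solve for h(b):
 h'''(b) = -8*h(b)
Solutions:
 h(b) = C3*exp(-2*b) + (C1*sin(sqrt(3)*b) + C2*cos(sqrt(3)*b))*exp(b)


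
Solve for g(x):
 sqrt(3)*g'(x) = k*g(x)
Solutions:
 g(x) = C1*exp(sqrt(3)*k*x/3)


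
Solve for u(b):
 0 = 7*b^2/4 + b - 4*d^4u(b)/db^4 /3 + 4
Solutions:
 u(b) = C1 + C2*b + C3*b^2 + C4*b^3 + 7*b^6/1920 + b^5/160 + b^4/8


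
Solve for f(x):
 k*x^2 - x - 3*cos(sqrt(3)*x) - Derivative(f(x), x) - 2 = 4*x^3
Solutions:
 f(x) = C1 + k*x^3/3 - x^4 - x^2/2 - 2*x - sqrt(3)*sin(sqrt(3)*x)


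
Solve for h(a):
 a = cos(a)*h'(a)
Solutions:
 h(a) = C1 + Integral(a/cos(a), a)


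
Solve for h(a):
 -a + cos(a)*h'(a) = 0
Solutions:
 h(a) = C1 + Integral(a/cos(a), a)


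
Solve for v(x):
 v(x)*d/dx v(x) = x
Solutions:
 v(x) = -sqrt(C1 + x^2)
 v(x) = sqrt(C1 + x^2)


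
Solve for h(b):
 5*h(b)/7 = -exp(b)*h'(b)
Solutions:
 h(b) = C1*exp(5*exp(-b)/7)


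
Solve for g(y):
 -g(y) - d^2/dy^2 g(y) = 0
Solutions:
 g(y) = C1*sin(y) + C2*cos(y)


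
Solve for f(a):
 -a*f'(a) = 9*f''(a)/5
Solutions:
 f(a) = C1 + C2*erf(sqrt(10)*a/6)


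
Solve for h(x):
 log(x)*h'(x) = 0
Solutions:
 h(x) = C1


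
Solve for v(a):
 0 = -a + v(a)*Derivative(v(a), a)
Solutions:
 v(a) = -sqrt(C1 + a^2)
 v(a) = sqrt(C1 + a^2)


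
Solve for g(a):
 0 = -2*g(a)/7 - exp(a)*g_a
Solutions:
 g(a) = C1*exp(2*exp(-a)/7)


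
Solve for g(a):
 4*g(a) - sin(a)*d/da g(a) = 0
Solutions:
 g(a) = C1*(cos(a)^2 - 2*cos(a) + 1)/(cos(a)^2 + 2*cos(a) + 1)


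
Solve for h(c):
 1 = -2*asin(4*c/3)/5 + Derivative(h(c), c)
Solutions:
 h(c) = C1 + 2*c*asin(4*c/3)/5 + c + sqrt(9 - 16*c^2)/10


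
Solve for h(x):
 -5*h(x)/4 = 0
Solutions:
 h(x) = 0


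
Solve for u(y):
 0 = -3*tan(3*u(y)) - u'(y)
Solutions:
 u(y) = -asin(C1*exp(-9*y))/3 + pi/3
 u(y) = asin(C1*exp(-9*y))/3


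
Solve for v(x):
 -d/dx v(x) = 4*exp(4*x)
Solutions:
 v(x) = C1 - exp(4*x)


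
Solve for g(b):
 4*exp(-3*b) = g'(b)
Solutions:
 g(b) = C1 - 4*exp(-3*b)/3


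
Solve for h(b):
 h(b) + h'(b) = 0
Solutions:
 h(b) = C1*exp(-b)


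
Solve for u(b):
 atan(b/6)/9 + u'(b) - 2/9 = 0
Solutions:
 u(b) = C1 - b*atan(b/6)/9 + 2*b/9 + log(b^2 + 36)/3


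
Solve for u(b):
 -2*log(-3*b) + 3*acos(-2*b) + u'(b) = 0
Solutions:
 u(b) = C1 + 2*b*log(-b) - 3*b*acos(-2*b) - 2*b + 2*b*log(3) - 3*sqrt(1 - 4*b^2)/2


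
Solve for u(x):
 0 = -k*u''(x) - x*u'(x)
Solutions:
 u(x) = C1 + C2*sqrt(k)*erf(sqrt(2)*x*sqrt(1/k)/2)


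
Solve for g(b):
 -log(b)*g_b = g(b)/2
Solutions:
 g(b) = C1*exp(-li(b)/2)


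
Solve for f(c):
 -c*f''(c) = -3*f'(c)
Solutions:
 f(c) = C1 + C2*c^4


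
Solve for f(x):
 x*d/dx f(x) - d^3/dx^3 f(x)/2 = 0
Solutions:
 f(x) = C1 + Integral(C2*airyai(2^(1/3)*x) + C3*airybi(2^(1/3)*x), x)


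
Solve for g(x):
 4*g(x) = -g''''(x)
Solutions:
 g(x) = (C1*sin(x) + C2*cos(x))*exp(-x) + (C3*sin(x) + C4*cos(x))*exp(x)


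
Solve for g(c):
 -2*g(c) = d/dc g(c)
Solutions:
 g(c) = C1*exp(-2*c)


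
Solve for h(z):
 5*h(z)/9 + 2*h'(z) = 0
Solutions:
 h(z) = C1*exp(-5*z/18)


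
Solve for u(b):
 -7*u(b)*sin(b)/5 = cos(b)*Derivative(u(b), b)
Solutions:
 u(b) = C1*cos(b)^(7/5)


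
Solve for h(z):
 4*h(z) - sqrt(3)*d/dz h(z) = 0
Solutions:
 h(z) = C1*exp(4*sqrt(3)*z/3)


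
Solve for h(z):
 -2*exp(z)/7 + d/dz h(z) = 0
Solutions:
 h(z) = C1 + 2*exp(z)/7


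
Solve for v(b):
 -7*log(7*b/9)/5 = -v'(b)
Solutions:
 v(b) = C1 + 7*b*log(b)/5 - 14*b*log(3)/5 - 7*b/5 + 7*b*log(7)/5


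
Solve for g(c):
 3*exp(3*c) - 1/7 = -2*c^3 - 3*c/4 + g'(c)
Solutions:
 g(c) = C1 + c^4/2 + 3*c^2/8 - c/7 + exp(3*c)


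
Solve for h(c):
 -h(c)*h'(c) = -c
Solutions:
 h(c) = -sqrt(C1 + c^2)
 h(c) = sqrt(C1 + c^2)


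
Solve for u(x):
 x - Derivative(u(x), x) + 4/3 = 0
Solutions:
 u(x) = C1 + x^2/2 + 4*x/3


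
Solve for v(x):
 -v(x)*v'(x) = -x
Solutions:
 v(x) = -sqrt(C1 + x^2)
 v(x) = sqrt(C1 + x^2)


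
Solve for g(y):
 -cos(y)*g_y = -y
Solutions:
 g(y) = C1 + Integral(y/cos(y), y)


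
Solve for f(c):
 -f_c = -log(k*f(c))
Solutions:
 li(k*f(c))/k = C1 + c


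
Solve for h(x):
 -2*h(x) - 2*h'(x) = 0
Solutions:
 h(x) = C1*exp(-x)


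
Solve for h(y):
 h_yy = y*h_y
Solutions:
 h(y) = C1 + C2*erfi(sqrt(2)*y/2)


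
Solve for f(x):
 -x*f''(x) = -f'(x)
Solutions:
 f(x) = C1 + C2*x^2


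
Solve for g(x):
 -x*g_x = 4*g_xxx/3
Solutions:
 g(x) = C1 + Integral(C2*airyai(-6^(1/3)*x/2) + C3*airybi(-6^(1/3)*x/2), x)


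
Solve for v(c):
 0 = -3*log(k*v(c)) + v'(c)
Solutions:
 li(k*v(c))/k = C1 + 3*c


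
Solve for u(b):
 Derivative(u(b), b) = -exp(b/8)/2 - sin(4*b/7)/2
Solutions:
 u(b) = C1 - 4*exp(b/8) + 7*cos(4*b/7)/8


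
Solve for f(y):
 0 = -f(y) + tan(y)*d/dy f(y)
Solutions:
 f(y) = C1*sin(y)


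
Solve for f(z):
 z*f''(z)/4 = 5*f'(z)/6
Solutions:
 f(z) = C1 + C2*z^(13/3)


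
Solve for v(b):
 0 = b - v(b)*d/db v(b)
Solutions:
 v(b) = -sqrt(C1 + b^2)
 v(b) = sqrt(C1 + b^2)


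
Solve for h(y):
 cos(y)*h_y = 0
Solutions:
 h(y) = C1


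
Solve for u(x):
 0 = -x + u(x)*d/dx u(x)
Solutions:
 u(x) = -sqrt(C1 + x^2)
 u(x) = sqrt(C1 + x^2)


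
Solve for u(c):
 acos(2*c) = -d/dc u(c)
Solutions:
 u(c) = C1 - c*acos(2*c) + sqrt(1 - 4*c^2)/2


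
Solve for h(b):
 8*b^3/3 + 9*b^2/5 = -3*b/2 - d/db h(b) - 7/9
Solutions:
 h(b) = C1 - 2*b^4/3 - 3*b^3/5 - 3*b^2/4 - 7*b/9


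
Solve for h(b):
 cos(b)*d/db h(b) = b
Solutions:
 h(b) = C1 + Integral(b/cos(b), b)


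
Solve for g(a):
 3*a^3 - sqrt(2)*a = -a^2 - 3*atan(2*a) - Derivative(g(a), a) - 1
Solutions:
 g(a) = C1 - 3*a^4/4 - a^3/3 + sqrt(2)*a^2/2 - 3*a*atan(2*a) - a + 3*log(4*a^2 + 1)/4


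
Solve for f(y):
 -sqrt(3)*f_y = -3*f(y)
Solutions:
 f(y) = C1*exp(sqrt(3)*y)


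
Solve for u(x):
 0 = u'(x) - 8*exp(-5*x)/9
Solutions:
 u(x) = C1 - 8*exp(-5*x)/45


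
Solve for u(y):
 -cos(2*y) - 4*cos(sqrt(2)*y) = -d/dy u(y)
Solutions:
 u(y) = C1 + sin(2*y)/2 + 2*sqrt(2)*sin(sqrt(2)*y)


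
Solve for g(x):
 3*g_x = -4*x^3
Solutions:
 g(x) = C1 - x^4/3


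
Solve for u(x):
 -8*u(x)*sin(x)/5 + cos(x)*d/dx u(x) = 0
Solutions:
 u(x) = C1/cos(x)^(8/5)


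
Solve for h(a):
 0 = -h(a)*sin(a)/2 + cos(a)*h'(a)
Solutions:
 h(a) = C1/sqrt(cos(a))


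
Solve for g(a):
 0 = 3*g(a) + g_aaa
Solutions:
 g(a) = C3*exp(-3^(1/3)*a) + (C1*sin(3^(5/6)*a/2) + C2*cos(3^(5/6)*a/2))*exp(3^(1/3)*a/2)


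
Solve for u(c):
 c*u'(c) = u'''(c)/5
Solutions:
 u(c) = C1 + Integral(C2*airyai(5^(1/3)*c) + C3*airybi(5^(1/3)*c), c)


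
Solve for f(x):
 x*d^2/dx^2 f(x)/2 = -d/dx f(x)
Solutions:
 f(x) = C1 + C2/x


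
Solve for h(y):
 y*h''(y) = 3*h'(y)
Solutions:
 h(y) = C1 + C2*y^4


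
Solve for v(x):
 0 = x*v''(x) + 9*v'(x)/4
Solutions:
 v(x) = C1 + C2/x^(5/4)


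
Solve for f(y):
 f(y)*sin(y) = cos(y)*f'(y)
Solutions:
 f(y) = C1/cos(y)


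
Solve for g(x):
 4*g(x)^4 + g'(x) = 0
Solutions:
 g(x) = (-3^(2/3) - 3*3^(1/6)*I)*(1/(C1 + 4*x))^(1/3)/6
 g(x) = (-3^(2/3) + 3*3^(1/6)*I)*(1/(C1 + 4*x))^(1/3)/6
 g(x) = (1/(C1 + 12*x))^(1/3)


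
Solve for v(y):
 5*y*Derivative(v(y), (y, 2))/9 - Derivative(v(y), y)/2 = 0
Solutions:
 v(y) = C1 + C2*y^(19/10)


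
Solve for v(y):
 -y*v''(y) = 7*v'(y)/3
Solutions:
 v(y) = C1 + C2/y^(4/3)


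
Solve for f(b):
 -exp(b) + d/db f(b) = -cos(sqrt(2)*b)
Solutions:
 f(b) = C1 + exp(b) - sqrt(2)*sin(sqrt(2)*b)/2


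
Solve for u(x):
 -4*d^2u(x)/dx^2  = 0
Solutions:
 u(x) = C1 + C2*x


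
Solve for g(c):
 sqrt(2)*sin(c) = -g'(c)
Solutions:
 g(c) = C1 + sqrt(2)*cos(c)


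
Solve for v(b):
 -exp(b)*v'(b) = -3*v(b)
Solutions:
 v(b) = C1*exp(-3*exp(-b))


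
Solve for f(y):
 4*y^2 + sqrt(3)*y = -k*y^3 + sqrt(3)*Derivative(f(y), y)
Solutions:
 f(y) = C1 + sqrt(3)*k*y^4/12 + 4*sqrt(3)*y^3/9 + y^2/2


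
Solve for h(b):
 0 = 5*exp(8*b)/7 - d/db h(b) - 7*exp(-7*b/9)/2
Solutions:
 h(b) = C1 + 5*exp(8*b)/56 + 9*exp(-7*b/9)/2


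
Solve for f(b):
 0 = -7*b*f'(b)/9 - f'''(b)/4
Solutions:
 f(b) = C1 + Integral(C2*airyai(-84^(1/3)*b/3) + C3*airybi(-84^(1/3)*b/3), b)


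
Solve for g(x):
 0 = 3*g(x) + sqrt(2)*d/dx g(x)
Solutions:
 g(x) = C1*exp(-3*sqrt(2)*x/2)


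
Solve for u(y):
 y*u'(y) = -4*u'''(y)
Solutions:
 u(y) = C1 + Integral(C2*airyai(-2^(1/3)*y/2) + C3*airybi(-2^(1/3)*y/2), y)


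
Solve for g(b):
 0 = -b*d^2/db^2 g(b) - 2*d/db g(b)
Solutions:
 g(b) = C1 + C2/b


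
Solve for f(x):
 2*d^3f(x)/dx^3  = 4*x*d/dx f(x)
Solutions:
 f(x) = C1 + Integral(C2*airyai(2^(1/3)*x) + C3*airybi(2^(1/3)*x), x)


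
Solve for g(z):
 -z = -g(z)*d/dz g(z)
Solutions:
 g(z) = -sqrt(C1 + z^2)
 g(z) = sqrt(C1 + z^2)


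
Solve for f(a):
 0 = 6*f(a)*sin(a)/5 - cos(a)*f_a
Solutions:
 f(a) = C1/cos(a)^(6/5)


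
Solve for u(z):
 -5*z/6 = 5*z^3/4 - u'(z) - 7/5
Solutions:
 u(z) = C1 + 5*z^4/16 + 5*z^2/12 - 7*z/5


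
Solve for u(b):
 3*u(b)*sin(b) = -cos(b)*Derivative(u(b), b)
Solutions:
 u(b) = C1*cos(b)^3


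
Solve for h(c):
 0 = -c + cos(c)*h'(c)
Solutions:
 h(c) = C1 + Integral(c/cos(c), c)


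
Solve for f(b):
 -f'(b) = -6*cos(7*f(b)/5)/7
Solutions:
 -6*b/7 - 5*log(sin(7*f(b)/5) - 1)/14 + 5*log(sin(7*f(b)/5) + 1)/14 = C1


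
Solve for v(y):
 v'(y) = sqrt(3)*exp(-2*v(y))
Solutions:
 v(y) = log(-sqrt(C1 + 2*sqrt(3)*y))
 v(y) = log(C1 + 2*sqrt(3)*y)/2


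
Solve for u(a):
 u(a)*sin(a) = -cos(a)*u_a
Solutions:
 u(a) = C1*cos(a)


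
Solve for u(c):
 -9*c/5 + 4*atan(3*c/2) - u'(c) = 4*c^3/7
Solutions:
 u(c) = C1 - c^4/7 - 9*c^2/10 + 4*c*atan(3*c/2) - 4*log(9*c^2 + 4)/3


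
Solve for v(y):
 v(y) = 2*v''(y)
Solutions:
 v(y) = C1*exp(-sqrt(2)*y/2) + C2*exp(sqrt(2)*y/2)


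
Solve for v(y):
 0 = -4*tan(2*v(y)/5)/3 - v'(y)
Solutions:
 v(y) = -5*asin(C1*exp(-8*y/15))/2 + 5*pi/2
 v(y) = 5*asin(C1*exp(-8*y/15))/2


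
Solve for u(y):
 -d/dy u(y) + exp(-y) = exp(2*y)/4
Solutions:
 u(y) = C1 - exp(2*y)/8 - exp(-y)


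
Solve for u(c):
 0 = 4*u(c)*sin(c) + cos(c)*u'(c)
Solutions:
 u(c) = C1*cos(c)^4


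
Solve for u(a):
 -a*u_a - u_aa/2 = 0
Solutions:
 u(a) = C1 + C2*erf(a)


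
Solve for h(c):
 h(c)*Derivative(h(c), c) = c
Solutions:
 h(c) = -sqrt(C1 + c^2)
 h(c) = sqrt(C1 + c^2)


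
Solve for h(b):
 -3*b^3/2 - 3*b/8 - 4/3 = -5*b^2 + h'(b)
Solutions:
 h(b) = C1 - 3*b^4/8 + 5*b^3/3 - 3*b^2/16 - 4*b/3


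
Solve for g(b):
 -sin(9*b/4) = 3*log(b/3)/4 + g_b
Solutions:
 g(b) = C1 - 3*b*log(b)/4 + 3*b/4 + 3*b*log(3)/4 + 4*cos(9*b/4)/9


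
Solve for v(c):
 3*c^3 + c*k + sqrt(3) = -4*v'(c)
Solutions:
 v(c) = C1 - 3*c^4/16 - c^2*k/8 - sqrt(3)*c/4


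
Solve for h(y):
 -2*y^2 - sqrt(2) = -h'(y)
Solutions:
 h(y) = C1 + 2*y^3/3 + sqrt(2)*y


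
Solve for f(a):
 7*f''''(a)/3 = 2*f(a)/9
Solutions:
 f(a) = C1*exp(-2^(1/4)*21^(3/4)*a/21) + C2*exp(2^(1/4)*21^(3/4)*a/21) + C3*sin(2^(1/4)*21^(3/4)*a/21) + C4*cos(2^(1/4)*21^(3/4)*a/21)


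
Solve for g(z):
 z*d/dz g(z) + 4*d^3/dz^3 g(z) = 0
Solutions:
 g(z) = C1 + Integral(C2*airyai(-2^(1/3)*z/2) + C3*airybi(-2^(1/3)*z/2), z)


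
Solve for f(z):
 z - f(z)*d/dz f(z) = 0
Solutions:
 f(z) = -sqrt(C1 + z^2)
 f(z) = sqrt(C1 + z^2)


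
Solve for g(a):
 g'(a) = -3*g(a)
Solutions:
 g(a) = C1*exp(-3*a)


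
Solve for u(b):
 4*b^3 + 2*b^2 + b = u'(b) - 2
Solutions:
 u(b) = C1 + b^4 + 2*b^3/3 + b^2/2 + 2*b


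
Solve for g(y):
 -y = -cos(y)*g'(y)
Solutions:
 g(y) = C1 + Integral(y/cos(y), y)


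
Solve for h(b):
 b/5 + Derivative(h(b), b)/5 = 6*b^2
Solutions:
 h(b) = C1 + 10*b^3 - b^2/2


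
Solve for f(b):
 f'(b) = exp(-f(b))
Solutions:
 f(b) = log(C1 + b)


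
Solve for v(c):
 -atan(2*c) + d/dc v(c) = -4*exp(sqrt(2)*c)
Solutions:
 v(c) = C1 + c*atan(2*c) - 2*sqrt(2)*exp(sqrt(2)*c) - log(4*c^2 + 1)/4


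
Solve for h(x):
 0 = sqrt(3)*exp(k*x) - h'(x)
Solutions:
 h(x) = C1 + sqrt(3)*exp(k*x)/k


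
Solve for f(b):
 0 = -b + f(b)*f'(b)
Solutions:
 f(b) = -sqrt(C1 + b^2)
 f(b) = sqrt(C1 + b^2)


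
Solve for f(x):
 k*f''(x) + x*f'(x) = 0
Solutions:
 f(x) = C1 + C2*sqrt(k)*erf(sqrt(2)*x*sqrt(1/k)/2)


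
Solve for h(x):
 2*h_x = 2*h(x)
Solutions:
 h(x) = C1*exp(x)


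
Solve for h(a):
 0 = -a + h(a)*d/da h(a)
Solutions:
 h(a) = -sqrt(C1 + a^2)
 h(a) = sqrt(C1 + a^2)


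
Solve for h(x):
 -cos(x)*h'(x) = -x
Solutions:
 h(x) = C1 + Integral(x/cos(x), x)


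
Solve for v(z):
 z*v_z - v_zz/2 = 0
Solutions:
 v(z) = C1 + C2*erfi(z)


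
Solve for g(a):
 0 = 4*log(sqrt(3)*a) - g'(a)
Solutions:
 g(a) = C1 + 4*a*log(a) - 4*a + a*log(9)


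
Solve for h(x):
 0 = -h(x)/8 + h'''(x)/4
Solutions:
 h(x) = C3*exp(2^(2/3)*x/2) + (C1*sin(2^(2/3)*sqrt(3)*x/4) + C2*cos(2^(2/3)*sqrt(3)*x/4))*exp(-2^(2/3)*x/4)


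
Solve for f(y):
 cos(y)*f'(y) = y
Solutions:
 f(y) = C1 + Integral(y/cos(y), y)


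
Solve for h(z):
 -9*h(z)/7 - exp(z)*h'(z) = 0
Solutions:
 h(z) = C1*exp(9*exp(-z)/7)


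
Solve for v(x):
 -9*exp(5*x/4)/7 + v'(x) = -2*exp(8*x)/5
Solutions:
 v(x) = C1 + 36*exp(5*x/4)/35 - exp(8*x)/20


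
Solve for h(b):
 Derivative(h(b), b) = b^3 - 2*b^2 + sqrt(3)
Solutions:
 h(b) = C1 + b^4/4 - 2*b^3/3 + sqrt(3)*b


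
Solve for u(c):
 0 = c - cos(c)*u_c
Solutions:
 u(c) = C1 + Integral(c/cos(c), c)


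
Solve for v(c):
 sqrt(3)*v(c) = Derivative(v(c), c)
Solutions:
 v(c) = C1*exp(sqrt(3)*c)


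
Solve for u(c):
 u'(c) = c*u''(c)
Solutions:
 u(c) = C1 + C2*c^2


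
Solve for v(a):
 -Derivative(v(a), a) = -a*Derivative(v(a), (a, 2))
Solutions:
 v(a) = C1 + C2*a^2


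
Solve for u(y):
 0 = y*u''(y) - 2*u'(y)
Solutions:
 u(y) = C1 + C2*y^3


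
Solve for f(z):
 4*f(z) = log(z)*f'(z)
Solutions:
 f(z) = C1*exp(4*li(z))


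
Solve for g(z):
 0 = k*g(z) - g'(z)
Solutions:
 g(z) = C1*exp(k*z)


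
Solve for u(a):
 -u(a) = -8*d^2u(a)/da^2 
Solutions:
 u(a) = C1*exp(-sqrt(2)*a/4) + C2*exp(sqrt(2)*a/4)


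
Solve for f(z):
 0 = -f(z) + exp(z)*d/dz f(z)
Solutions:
 f(z) = C1*exp(-exp(-z))


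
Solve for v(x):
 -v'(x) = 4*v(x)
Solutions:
 v(x) = C1*exp(-4*x)


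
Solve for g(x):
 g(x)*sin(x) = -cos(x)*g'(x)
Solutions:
 g(x) = C1*cos(x)


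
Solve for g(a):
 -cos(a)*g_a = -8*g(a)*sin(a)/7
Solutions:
 g(a) = C1/cos(a)^(8/7)


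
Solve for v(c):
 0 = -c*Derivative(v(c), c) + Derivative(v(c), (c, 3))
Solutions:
 v(c) = C1 + Integral(C2*airyai(c) + C3*airybi(c), c)


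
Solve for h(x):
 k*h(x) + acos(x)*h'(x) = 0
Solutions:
 h(x) = C1*exp(-k*Integral(1/acos(x), x))


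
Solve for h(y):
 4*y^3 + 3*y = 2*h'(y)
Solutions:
 h(y) = C1 + y^4/2 + 3*y^2/4


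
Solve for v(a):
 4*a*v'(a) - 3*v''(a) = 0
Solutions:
 v(a) = C1 + C2*erfi(sqrt(6)*a/3)


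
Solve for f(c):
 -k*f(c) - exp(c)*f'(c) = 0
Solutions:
 f(c) = C1*exp(k*exp(-c))


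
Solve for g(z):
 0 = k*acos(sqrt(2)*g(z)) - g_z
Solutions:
 Integral(1/acos(sqrt(2)*_y), (_y, g(z))) = C1 + k*z


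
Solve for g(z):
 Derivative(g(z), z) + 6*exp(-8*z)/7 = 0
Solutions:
 g(z) = C1 + 3*exp(-8*z)/28


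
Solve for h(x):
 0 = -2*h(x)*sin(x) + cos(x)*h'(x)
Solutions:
 h(x) = C1/cos(x)^2


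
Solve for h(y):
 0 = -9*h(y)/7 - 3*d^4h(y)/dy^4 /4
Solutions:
 h(y) = (C1*sin(3^(1/4)*7^(3/4)*y/7) + C2*cos(3^(1/4)*7^(3/4)*y/7))*exp(-3^(1/4)*7^(3/4)*y/7) + (C3*sin(3^(1/4)*7^(3/4)*y/7) + C4*cos(3^(1/4)*7^(3/4)*y/7))*exp(3^(1/4)*7^(3/4)*y/7)


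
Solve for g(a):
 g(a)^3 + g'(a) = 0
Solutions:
 g(a) = -sqrt(2)*sqrt(-1/(C1 - a))/2
 g(a) = sqrt(2)*sqrt(-1/(C1 - a))/2


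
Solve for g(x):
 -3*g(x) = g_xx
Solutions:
 g(x) = C1*sin(sqrt(3)*x) + C2*cos(sqrt(3)*x)


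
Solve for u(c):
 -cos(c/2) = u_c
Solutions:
 u(c) = C1 - 2*sin(c/2)


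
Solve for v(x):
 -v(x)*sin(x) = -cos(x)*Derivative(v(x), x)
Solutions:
 v(x) = C1/cos(x)


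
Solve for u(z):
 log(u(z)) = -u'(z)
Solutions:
 li(u(z)) = C1 - z


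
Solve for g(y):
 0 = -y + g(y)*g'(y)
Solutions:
 g(y) = -sqrt(C1 + y^2)
 g(y) = sqrt(C1 + y^2)


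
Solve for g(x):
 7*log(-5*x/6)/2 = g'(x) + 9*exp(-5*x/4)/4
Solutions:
 g(x) = C1 + 7*x*log(-x)/2 + 7*x*(-log(6) - 1 + log(5))/2 + 9*exp(-5*x/4)/5


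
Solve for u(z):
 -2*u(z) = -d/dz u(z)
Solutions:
 u(z) = C1*exp(2*z)


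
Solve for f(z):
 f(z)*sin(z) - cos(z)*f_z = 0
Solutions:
 f(z) = C1/cos(z)


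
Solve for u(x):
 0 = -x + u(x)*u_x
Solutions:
 u(x) = -sqrt(C1 + x^2)
 u(x) = sqrt(C1 + x^2)


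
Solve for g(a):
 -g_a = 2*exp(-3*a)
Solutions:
 g(a) = C1 + 2*exp(-3*a)/3


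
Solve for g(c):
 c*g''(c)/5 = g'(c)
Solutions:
 g(c) = C1 + C2*c^6


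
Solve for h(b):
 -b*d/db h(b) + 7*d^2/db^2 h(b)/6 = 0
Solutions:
 h(b) = C1 + C2*erfi(sqrt(21)*b/7)


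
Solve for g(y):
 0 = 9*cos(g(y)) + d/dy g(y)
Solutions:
 g(y) = pi - asin((C1 + exp(18*y))/(C1 - exp(18*y)))
 g(y) = asin((C1 + exp(18*y))/(C1 - exp(18*y)))


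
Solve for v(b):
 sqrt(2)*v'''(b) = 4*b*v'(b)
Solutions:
 v(b) = C1 + Integral(C2*airyai(sqrt(2)*b) + C3*airybi(sqrt(2)*b), b)


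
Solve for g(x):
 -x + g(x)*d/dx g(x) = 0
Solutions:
 g(x) = -sqrt(C1 + x^2)
 g(x) = sqrt(C1 + x^2)


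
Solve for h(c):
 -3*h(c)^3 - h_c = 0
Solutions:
 h(c) = -sqrt(2)*sqrt(-1/(C1 - 3*c))/2
 h(c) = sqrt(2)*sqrt(-1/(C1 - 3*c))/2


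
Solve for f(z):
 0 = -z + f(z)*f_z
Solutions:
 f(z) = -sqrt(C1 + z^2)
 f(z) = sqrt(C1 + z^2)


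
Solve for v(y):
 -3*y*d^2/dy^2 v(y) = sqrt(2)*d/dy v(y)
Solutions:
 v(y) = C1 + C2*y^(1 - sqrt(2)/3)


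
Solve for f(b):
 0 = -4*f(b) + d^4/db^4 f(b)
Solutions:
 f(b) = C1*exp(-sqrt(2)*b) + C2*exp(sqrt(2)*b) + C3*sin(sqrt(2)*b) + C4*cos(sqrt(2)*b)


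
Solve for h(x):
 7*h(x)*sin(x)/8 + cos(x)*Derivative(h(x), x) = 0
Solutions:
 h(x) = C1*cos(x)^(7/8)


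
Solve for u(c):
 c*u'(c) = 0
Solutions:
 u(c) = C1


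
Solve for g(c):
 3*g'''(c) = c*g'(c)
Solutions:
 g(c) = C1 + Integral(C2*airyai(3^(2/3)*c/3) + C3*airybi(3^(2/3)*c/3), c)


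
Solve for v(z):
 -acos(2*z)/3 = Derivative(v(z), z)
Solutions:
 v(z) = C1 - z*acos(2*z)/3 + sqrt(1 - 4*z^2)/6


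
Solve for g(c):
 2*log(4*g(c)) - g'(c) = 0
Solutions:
 -Integral(1/(log(_y) + 2*log(2)), (_y, g(c)))/2 = C1 - c


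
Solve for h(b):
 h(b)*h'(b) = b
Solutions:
 h(b) = -sqrt(C1 + b^2)
 h(b) = sqrt(C1 + b^2)


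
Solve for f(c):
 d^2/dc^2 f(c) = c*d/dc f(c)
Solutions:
 f(c) = C1 + C2*erfi(sqrt(2)*c/2)


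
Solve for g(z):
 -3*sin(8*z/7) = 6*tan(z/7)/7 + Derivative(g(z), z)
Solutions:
 g(z) = C1 + 6*log(cos(z/7)) + 21*cos(8*z/7)/8


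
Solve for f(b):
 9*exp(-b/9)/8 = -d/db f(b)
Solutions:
 f(b) = C1 + 81*exp(-b/9)/8


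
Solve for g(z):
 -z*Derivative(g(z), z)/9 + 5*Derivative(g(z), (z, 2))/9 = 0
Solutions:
 g(z) = C1 + C2*erfi(sqrt(10)*z/10)


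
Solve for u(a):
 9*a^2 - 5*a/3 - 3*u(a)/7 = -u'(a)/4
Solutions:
 u(a) = C1*exp(12*a/7) + 21*a^2 + 371*a/18 + 2597/216


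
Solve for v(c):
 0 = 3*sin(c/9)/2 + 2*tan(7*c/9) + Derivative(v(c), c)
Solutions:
 v(c) = C1 + 18*log(cos(7*c/9))/7 + 27*cos(c/9)/2


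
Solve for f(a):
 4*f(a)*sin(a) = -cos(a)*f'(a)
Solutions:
 f(a) = C1*cos(a)^4


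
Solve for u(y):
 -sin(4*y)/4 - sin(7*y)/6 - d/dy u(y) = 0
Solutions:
 u(y) = C1 + cos(4*y)/16 + cos(7*y)/42


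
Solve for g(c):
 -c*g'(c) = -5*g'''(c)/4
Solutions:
 g(c) = C1 + Integral(C2*airyai(10^(2/3)*c/5) + C3*airybi(10^(2/3)*c/5), c)


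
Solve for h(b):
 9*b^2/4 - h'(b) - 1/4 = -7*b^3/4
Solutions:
 h(b) = C1 + 7*b^4/16 + 3*b^3/4 - b/4


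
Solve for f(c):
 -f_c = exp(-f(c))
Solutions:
 f(c) = log(C1 - c)


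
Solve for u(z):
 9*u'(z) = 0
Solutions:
 u(z) = C1


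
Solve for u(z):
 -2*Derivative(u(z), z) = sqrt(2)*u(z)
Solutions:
 u(z) = C1*exp(-sqrt(2)*z/2)


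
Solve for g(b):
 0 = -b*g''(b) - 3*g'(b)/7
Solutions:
 g(b) = C1 + C2*b^(4/7)


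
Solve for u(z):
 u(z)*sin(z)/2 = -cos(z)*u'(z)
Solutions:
 u(z) = C1*sqrt(cos(z))


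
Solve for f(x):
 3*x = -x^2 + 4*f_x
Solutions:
 f(x) = C1 + x^3/12 + 3*x^2/8


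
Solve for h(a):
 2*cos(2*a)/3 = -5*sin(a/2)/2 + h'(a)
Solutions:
 h(a) = C1 + sin(2*a)/3 - 5*cos(a/2)


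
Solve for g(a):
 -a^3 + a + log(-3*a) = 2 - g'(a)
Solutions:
 g(a) = C1 + a^4/4 - a^2/2 - a*log(-a) + a*(3 - log(3))


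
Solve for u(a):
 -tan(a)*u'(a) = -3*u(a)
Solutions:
 u(a) = C1*sin(a)^3


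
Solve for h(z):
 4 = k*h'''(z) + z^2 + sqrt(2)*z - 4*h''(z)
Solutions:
 h(z) = C1 + C2*z + C3*exp(4*z/k) + z^4/48 + z^3*(k + 2*sqrt(2))/48 + z^2*(k^2 + 2*sqrt(2)*k - 32)/64


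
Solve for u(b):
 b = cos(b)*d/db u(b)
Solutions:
 u(b) = C1 + Integral(b/cos(b), b)


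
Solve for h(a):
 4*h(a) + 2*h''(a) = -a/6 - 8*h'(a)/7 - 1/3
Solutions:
 h(a) = -a/24 + (C1*sin(sqrt(94)*a/7) + C2*cos(sqrt(94)*a/7))*exp(-2*a/7) - 1/14


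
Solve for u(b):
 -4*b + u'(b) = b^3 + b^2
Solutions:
 u(b) = C1 + b^4/4 + b^3/3 + 2*b^2


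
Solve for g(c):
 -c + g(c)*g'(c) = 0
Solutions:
 g(c) = -sqrt(C1 + c^2)
 g(c) = sqrt(C1 + c^2)


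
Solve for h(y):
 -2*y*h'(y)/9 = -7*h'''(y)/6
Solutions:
 h(y) = C1 + Integral(C2*airyai(42^(2/3)*y/21) + C3*airybi(42^(2/3)*y/21), y)


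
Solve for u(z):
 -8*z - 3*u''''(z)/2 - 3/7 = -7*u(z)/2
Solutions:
 u(z) = C1*exp(-3^(3/4)*7^(1/4)*z/3) + C2*exp(3^(3/4)*7^(1/4)*z/3) + C3*sin(3^(3/4)*7^(1/4)*z/3) + C4*cos(3^(3/4)*7^(1/4)*z/3) + 16*z/7 + 6/49


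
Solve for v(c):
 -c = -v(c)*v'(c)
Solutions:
 v(c) = -sqrt(C1 + c^2)
 v(c) = sqrt(C1 + c^2)


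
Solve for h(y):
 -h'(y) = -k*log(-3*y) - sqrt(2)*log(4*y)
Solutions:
 h(y) = C1 + y*(k + sqrt(2))*log(y) + y*(-k + k*log(3) + I*pi*k - sqrt(2) + 2*sqrt(2)*log(2))


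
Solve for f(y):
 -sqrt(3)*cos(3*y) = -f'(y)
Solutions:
 f(y) = C1 + sqrt(3)*sin(3*y)/3


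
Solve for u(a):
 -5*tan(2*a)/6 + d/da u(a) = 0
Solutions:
 u(a) = C1 - 5*log(cos(2*a))/12


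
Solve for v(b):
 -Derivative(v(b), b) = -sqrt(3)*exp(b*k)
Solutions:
 v(b) = C1 + sqrt(3)*exp(b*k)/k


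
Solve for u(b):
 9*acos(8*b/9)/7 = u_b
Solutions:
 u(b) = C1 + 9*b*acos(8*b/9)/7 - 9*sqrt(81 - 64*b^2)/56


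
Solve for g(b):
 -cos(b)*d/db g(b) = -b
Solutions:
 g(b) = C1 + Integral(b/cos(b), b)


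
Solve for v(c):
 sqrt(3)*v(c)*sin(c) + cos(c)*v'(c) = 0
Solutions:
 v(c) = C1*cos(c)^(sqrt(3))


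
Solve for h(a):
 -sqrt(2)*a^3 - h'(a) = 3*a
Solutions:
 h(a) = C1 - sqrt(2)*a^4/4 - 3*a^2/2


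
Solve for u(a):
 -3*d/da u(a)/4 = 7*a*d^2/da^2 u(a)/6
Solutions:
 u(a) = C1 + C2*a^(5/14)


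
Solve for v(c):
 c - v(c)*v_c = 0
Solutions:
 v(c) = -sqrt(C1 + c^2)
 v(c) = sqrt(C1 + c^2)


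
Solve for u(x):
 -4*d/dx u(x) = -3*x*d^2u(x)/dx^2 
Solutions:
 u(x) = C1 + C2*x^(7/3)


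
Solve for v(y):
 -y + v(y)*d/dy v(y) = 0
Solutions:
 v(y) = -sqrt(C1 + y^2)
 v(y) = sqrt(C1 + y^2)


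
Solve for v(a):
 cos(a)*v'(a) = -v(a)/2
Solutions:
 v(a) = C1*(sin(a) - 1)^(1/4)/(sin(a) + 1)^(1/4)


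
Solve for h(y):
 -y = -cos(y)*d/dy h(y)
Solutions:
 h(y) = C1 + Integral(y/cos(y), y)


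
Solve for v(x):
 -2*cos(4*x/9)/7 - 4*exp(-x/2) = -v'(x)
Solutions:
 v(x) = C1 + 9*sin(4*x/9)/14 - 8*exp(-x/2)


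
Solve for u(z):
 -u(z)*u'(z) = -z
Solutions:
 u(z) = -sqrt(C1 + z^2)
 u(z) = sqrt(C1 + z^2)


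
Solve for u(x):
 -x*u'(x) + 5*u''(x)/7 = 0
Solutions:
 u(x) = C1 + C2*erfi(sqrt(70)*x/10)


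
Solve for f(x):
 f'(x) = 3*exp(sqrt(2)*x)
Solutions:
 f(x) = C1 + 3*sqrt(2)*exp(sqrt(2)*x)/2


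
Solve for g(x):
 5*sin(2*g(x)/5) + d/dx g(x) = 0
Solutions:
 5*x + 5*log(cos(2*g(x)/5) - 1)/4 - 5*log(cos(2*g(x)/5) + 1)/4 = C1


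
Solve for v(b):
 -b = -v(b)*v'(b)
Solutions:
 v(b) = -sqrt(C1 + b^2)
 v(b) = sqrt(C1 + b^2)


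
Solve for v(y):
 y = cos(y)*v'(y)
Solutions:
 v(y) = C1 + Integral(y/cos(y), y)
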